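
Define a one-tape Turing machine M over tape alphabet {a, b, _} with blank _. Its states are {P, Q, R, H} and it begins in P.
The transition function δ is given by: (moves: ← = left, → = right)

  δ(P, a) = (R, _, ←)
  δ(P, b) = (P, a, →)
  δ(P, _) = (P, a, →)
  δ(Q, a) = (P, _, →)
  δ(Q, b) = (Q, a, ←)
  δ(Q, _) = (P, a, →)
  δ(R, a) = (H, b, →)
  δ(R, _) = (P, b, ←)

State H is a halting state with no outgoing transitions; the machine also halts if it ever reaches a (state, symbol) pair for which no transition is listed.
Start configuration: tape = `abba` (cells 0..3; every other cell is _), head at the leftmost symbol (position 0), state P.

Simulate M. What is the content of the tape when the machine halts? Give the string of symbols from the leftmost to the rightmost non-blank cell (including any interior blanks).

aaaab

state=P head=0 tape=__[a]bba   (P,a)→(R,_,←)
state=R head=-1 tape=_[_]_bba   (R,_)→(P,b,←)
state=P head=-2 tape=[_]b_bba   (P,_)→(P,a,→)
state=P head=-1 tape=a[b]_bba   (P,b)→(P,a,→)
state=P head=0 tape=aa[_]bba   (P,_)→(P,a,→)
state=P head=1 tape=aaa[b]ba   (P,b)→(P,a,→)
state=P head=2 tape=aaaa[b]a   (P,b)→(P,a,→)
state=P head=3 tape=aaaaa[a]   (P,a)→(R,_,←)
state=R head=2 tape=aaaa[a]_   (R,a)→(H,b,→)
state=H head=3 tape=aaaab[_]
The non-blank tape span at halt is aaaab.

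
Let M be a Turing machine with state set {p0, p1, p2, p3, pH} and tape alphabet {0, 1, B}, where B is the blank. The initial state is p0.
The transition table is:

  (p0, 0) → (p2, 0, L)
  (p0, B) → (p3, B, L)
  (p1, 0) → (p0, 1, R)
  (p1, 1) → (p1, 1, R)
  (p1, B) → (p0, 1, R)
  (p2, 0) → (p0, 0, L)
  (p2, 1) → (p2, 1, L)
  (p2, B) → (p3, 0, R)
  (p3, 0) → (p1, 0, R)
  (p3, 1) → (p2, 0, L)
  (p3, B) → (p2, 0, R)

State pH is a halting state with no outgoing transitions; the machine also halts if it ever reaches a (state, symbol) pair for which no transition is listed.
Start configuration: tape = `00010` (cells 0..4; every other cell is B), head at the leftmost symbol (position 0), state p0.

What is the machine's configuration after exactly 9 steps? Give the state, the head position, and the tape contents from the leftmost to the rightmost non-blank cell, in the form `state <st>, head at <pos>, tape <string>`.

state p3, head at -1, tape 0001010

state=p0 head=0 tape=BB[0]0010   (p0,0)→(p2,0,L)
state=p2 head=-1 tape=B[B]00010   (p2,B)→(p3,0,R)
state=p3 head=0 tape=B0[0]0010   (p3,0)→(p1,0,R)
state=p1 head=1 tape=B00[0]010   (p1,0)→(p0,1,R)
state=p0 head=2 tape=B001[0]10   (p0,0)→(p2,0,L)
state=p2 head=1 tape=B00[1]010   (p2,1)→(p2,1,L)
state=p2 head=0 tape=B0[0]1010   (p2,0)→(p0,0,L)
state=p0 head=-1 tape=B[0]01010   (p0,0)→(p2,0,L)
state=p2 head=-2 tape=[B]001010   (p2,B)→(p3,0,R)
state=p3 head=-1 tape=0[0]01010
After 9 steps: state p3, head at -1, tape 0001010.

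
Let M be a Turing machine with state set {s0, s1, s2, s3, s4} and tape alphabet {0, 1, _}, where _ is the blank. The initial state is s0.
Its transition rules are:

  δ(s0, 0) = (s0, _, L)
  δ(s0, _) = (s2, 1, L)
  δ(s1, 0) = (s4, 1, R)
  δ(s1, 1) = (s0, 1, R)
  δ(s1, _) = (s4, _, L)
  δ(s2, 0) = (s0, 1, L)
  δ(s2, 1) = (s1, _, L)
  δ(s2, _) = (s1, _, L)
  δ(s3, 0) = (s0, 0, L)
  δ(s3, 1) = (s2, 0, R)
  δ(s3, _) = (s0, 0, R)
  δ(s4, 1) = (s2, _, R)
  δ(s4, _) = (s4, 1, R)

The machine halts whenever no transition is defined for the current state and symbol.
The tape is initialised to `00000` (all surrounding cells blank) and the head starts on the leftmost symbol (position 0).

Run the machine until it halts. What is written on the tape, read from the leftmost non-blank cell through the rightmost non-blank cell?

1111110000

state=s0 head=0 tape=_____[0]0000   (s0,0)→(s0,_,L)
state=s0 head=-1 tape=____[_]_0000   (s0,_)→(s2,1,L)
state=s2 head=-2 tape=___[_]1_0000   (s2,_)→(s1,_,L)
state=s1 head=-3 tape=__[_]_1_0000   (s1,_)→(s4,_,L)
state=s4 head=-4 tape=_[_]__1_0000   (s4,_)→(s4,1,R)
state=s4 head=-3 tape=_1[_]_1_0000   (s4,_)→(s4,1,R)
state=s4 head=-2 tape=_11[_]1_0000   (s4,_)→(s4,1,R)
state=s4 head=-1 tape=_111[1]_0000   (s4,1)→(s2,_,R)
state=s2 head=0 tape=_111_[_]0000   (s2,_)→(s1,_,L)
state=s1 head=-1 tape=_111[_]_0000   (s1,_)→(s4,_,L)
state=s4 head=-2 tape=_11[1]__0000   (s4,1)→(s2,_,R)
state=s2 head=-1 tape=_11_[_]_0000   (s2,_)→(s1,_,L)
state=s1 head=-2 tape=_11[_]__0000   (s1,_)→(s4,_,L)
state=s4 head=-3 tape=_1[1]___0000   (s4,1)→(s2,_,R)
state=s2 head=-2 tape=_1_[_]__0000   (s2,_)→(s1,_,L)
state=s1 head=-3 tape=_1[_]___0000   (s1,_)→(s4,_,L)
state=s4 head=-4 tape=_[1]____0000   (s4,1)→(s2,_,R)
state=s2 head=-3 tape=__[_]___0000   (s2,_)→(s1,_,L)
state=s1 head=-4 tape=_[_]____0000   (s1,_)→(s4,_,L)
state=s4 head=-5 tape=[_]_____0000   (s4,_)→(s4,1,R)
state=s4 head=-4 tape=1[_]____0000   (s4,_)→(s4,1,R)
state=s4 head=-3 tape=11[_]___0000   (s4,_)→(s4,1,R)
state=s4 head=-2 tape=111[_]__0000   (s4,_)→(s4,1,R)
state=s4 head=-1 tape=1111[_]_0000   (s4,_)→(s4,1,R)
state=s4 head=0 tape=11111[_]0000   (s4,_)→(s4,1,R)
state=s4 head=1 tape=111111[0]000
The non-blank tape span at halt is 1111110000.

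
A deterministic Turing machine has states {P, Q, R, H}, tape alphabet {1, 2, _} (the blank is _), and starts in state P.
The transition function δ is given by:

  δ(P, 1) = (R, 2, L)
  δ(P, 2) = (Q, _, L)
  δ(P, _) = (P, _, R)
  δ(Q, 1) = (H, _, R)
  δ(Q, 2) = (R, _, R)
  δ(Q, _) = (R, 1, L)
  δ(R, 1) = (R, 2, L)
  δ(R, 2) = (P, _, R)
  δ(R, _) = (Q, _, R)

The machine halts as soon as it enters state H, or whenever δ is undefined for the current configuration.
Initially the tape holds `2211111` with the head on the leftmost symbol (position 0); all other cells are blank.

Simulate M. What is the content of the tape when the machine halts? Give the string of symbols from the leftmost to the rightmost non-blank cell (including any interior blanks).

211111

state=P head=0 tape=__[2]211111   (P,2)→(Q,_,L)
state=Q head=-1 tape=_[_]_211111   (Q,_)→(R,1,L)
state=R head=-2 tape=[_]1_211111   (R,_)→(Q,_,R)
state=Q head=-1 tape=_[1]_211111   (Q,1)→(H,_,R)
state=H head=0 tape=__[_]211111
The non-blank tape span at halt is 211111.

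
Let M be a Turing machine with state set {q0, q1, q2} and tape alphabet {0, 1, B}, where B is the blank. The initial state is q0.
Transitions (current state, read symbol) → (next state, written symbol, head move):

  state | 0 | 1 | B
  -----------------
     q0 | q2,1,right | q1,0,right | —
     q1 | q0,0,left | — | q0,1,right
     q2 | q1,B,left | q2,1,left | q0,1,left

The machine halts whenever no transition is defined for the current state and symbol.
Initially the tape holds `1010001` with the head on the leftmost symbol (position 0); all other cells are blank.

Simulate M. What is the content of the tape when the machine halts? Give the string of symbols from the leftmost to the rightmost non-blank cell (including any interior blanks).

1B10001

state=q0 head=0 tape=[1]010001   (q0,1)→(q1,0,right)
state=q1 head=1 tape=0[0]10001   (q1,0)→(q0,0,left)
state=q0 head=0 tape=[0]010001   (q0,0)→(q2,1,right)
state=q2 head=1 tape=1[0]10001   (q2,0)→(q1,B,left)
state=q1 head=0 tape=[1]B10001
The non-blank tape span at halt is 1B10001.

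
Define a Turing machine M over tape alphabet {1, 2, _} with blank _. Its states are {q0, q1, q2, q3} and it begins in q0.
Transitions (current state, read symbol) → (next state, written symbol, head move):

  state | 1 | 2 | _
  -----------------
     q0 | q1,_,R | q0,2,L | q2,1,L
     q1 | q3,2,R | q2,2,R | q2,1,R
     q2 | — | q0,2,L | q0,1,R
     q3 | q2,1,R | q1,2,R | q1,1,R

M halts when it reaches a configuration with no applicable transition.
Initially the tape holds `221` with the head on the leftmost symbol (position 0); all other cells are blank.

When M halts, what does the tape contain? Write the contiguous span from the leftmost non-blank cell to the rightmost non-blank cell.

11221

state=q0 head=0 tape=__[2]21   (q0,2)→(q0,2,L)
state=q0 head=-1 tape=_[_]221   (q0,_)→(q2,1,L)
state=q2 head=-2 tape=[_]1221   (q2,_)→(q0,1,R)
state=q0 head=-1 tape=1[1]221   (q0,1)→(q1,_,R)
state=q1 head=0 tape=1_[2]21   (q1,2)→(q2,2,R)
state=q2 head=1 tape=1_2[2]1   (q2,2)→(q0,2,L)
state=q0 head=0 tape=1_[2]21   (q0,2)→(q0,2,L)
state=q0 head=-1 tape=1[_]221   (q0,_)→(q2,1,L)
state=q2 head=-2 tape=[1]1221
The non-blank tape span at halt is 11221.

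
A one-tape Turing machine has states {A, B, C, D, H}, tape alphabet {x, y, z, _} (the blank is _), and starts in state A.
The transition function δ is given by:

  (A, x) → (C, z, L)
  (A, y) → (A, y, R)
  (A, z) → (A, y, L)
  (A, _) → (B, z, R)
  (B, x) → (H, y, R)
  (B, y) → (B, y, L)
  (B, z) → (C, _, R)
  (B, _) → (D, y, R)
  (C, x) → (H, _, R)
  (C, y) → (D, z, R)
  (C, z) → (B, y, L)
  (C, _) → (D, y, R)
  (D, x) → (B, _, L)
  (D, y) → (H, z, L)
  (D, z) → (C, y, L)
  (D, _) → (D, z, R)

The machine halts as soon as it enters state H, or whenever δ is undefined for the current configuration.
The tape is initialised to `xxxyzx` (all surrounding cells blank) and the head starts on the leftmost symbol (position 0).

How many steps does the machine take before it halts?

state=A head=0 tape=_[x]xxyzx   (A,x)→(C,z,L)
state=C head=-1 tape=[_]zxxyzx   (C,_)→(D,y,R)
state=D head=0 tape=y[z]xxyzx   (D,z)→(C,y,L)
state=C head=-1 tape=[y]yxxyzx   (C,y)→(D,z,R)
state=D head=0 tape=z[y]xxyzx   (D,y)→(H,z,L)
state=H head=-1 tape=[z]zxxyzx
M halts after 5 transitions.

5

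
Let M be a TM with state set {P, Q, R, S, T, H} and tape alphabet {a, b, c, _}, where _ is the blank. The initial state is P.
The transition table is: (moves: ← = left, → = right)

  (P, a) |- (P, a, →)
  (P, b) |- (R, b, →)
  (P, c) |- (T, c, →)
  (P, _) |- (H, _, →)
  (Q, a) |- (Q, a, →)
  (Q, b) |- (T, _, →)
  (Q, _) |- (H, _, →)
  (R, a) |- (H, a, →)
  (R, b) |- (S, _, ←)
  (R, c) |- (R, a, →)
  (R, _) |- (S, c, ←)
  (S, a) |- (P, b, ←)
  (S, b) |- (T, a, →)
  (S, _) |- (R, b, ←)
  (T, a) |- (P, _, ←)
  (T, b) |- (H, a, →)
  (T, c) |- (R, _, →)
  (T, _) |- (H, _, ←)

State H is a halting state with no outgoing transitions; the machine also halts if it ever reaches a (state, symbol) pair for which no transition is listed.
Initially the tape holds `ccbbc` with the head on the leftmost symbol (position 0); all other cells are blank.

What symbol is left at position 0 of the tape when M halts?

b

state=P head=0 tape=_[c]cbbc   (P,c)→(T,c,→)
state=T head=1 tape=_c[c]bbc   (T,c)→(R,_,→)
state=R head=2 tape=_c_[b]bc   (R,b)→(S,_,←)
state=S head=1 tape=_c[_]_bc   (S,_)→(R,b,←)
state=R head=0 tape=_[c]b_bc   (R,c)→(R,a,→)
state=R head=1 tape=_a[b]_bc   (R,b)→(S,_,←)
state=S head=0 tape=_[a]__bc   (S,a)→(P,b,←)
state=P head=-1 tape=[_]b__bc   (P,_)→(H,_,→)
state=H head=0 tape=_[b]__bc
Cell 0 holds b when M halts.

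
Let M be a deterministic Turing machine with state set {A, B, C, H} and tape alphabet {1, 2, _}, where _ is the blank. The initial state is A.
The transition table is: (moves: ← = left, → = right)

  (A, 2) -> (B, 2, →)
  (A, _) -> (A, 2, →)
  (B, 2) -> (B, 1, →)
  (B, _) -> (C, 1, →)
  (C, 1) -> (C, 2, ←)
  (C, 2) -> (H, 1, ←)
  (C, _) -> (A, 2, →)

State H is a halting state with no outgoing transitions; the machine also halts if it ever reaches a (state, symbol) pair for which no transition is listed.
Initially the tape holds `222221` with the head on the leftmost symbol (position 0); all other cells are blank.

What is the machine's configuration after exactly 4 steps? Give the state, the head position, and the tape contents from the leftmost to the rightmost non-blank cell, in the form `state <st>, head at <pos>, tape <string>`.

state B, head at 4, tape 211121

state=A head=0 tape=[2]22221   (A,2)→(B,2,→)
state=B head=1 tape=2[2]2221   (B,2)→(B,1,→)
state=B head=2 tape=21[2]221   (B,2)→(B,1,→)
state=B head=3 tape=211[2]21   (B,2)→(B,1,→)
state=B head=4 tape=2111[2]1
After 4 steps: state B, head at 4, tape 211121.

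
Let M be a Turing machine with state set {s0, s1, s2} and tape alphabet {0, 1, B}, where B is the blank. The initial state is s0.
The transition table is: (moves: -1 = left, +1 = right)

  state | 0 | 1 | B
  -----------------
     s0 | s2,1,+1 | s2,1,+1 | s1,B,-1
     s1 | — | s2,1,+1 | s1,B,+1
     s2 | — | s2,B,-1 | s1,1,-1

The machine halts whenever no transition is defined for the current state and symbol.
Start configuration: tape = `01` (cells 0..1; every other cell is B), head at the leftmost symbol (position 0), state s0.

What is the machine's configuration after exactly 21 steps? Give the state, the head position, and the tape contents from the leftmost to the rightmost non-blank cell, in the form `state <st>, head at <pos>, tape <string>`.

s0 | BBBB[0]1   read 0 → write 1, move +1, go to s2
s2 | BBBB1[1]   read 1 → write B, move -1, go to s2
s2 | BBBB[1]B   read 1 → write B, move -1, go to s2
s2 | BBB[B]BB   read B → write 1, move -1, go to s1
s1 | BB[B]1BB   read B → write B, move +1, go to s1
s1 | BBB[1]BB   read 1 → write 1, move +1, go to s2
s2 | BBB1[B]B   read B → write 1, move -1, go to s1
s1 | BBB[1]1B   read 1 → write 1, move +1, go to s2
s2 | BBB1[1]B   read 1 → write B, move -1, go to s2
s2 | BBB[1]BB   read 1 → write B, move -1, go to s2
s2 | BB[B]BBB   read B → write 1, move -1, go to s1
s1 | B[B]1BBB   read B → write B, move +1, go to s1
s1 | BB[1]BBB   read 1 → write 1, move +1, go to s2
s2 | BB1[B]BB   read B → write 1, move -1, go to s1
s1 | BB[1]1BB   read 1 → write 1, move +1, go to s2
s2 | BB1[1]BB   read 1 → write B, move -1, go to s2
s2 | BB[1]BBB   read 1 → write B, move -1, go to s2
s2 | B[B]BBBB   read B → write 1, move -1, go to s1
s1 | [B]1BBBB   read B → write B, move +1, go to s1
s1 | B[1]BBBB   read 1 → write 1, move +1, go to s2
s2 | B1[B]BBB   read B → write 1, move -1, go to s1
s1 | B[1]1BBB
After 21 steps: state s1, head at -3, tape 11.

state s1, head at -3, tape 11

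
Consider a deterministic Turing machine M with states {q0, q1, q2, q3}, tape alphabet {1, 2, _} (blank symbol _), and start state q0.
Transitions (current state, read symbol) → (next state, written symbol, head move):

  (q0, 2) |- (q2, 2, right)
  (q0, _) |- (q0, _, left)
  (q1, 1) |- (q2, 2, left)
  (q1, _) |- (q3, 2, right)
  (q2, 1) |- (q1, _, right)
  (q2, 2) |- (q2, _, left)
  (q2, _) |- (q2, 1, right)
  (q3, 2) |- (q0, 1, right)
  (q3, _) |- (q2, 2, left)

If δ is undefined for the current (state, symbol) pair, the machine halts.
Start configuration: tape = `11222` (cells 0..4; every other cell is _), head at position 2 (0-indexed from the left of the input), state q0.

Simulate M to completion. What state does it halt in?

state=q0 head=2 tape=11[2]22_   (q0,2)→(q2,2,right)
state=q2 head=3 tape=112[2]2_   (q2,2)→(q2,_,left)
state=q2 head=2 tape=11[2]_2_   (q2,2)→(q2,_,left)
state=q2 head=1 tape=1[1]__2_   (q2,1)→(q1,_,right)
state=q1 head=2 tape=1_[_]_2_   (q1,_)→(q3,2,right)
state=q3 head=3 tape=1_2[_]2_   (q3,_)→(q2,2,left)
state=q2 head=2 tape=1_[2]22_   (q2,2)→(q2,_,left)
state=q2 head=1 tape=1[_]_22_   (q2,_)→(q2,1,right)
state=q2 head=2 tape=11[_]22_   (q2,_)→(q2,1,right)
state=q2 head=3 tape=111[2]2_   (q2,2)→(q2,_,left)
state=q2 head=2 tape=11[1]_2_   (q2,1)→(q1,_,right)
state=q1 head=3 tape=11_[_]2_   (q1,_)→(q3,2,right)
state=q3 head=4 tape=11_2[2]_   (q3,2)→(q0,1,right)
state=q0 head=5 tape=11_21[_]   (q0,_)→(q0,_,left)
state=q0 head=4 tape=11_2[1]_
No transition is defined for (q0, 1); M halts in state q0.

q0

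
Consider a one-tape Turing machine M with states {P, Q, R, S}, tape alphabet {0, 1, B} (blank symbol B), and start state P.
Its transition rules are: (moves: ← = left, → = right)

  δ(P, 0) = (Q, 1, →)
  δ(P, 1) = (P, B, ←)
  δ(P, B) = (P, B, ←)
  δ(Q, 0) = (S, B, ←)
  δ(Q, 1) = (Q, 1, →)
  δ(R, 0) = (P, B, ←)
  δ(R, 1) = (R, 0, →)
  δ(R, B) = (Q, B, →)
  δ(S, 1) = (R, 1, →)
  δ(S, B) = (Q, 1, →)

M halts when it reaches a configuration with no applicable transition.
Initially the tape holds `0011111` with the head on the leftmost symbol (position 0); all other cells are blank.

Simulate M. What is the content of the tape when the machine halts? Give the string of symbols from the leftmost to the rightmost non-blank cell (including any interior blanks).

1B11111

P | [0]011111B   read 0 → write 1, move →, go to Q
Q | 1[0]11111B   read 0 → write B, move ←, go to S
S | [1]B11111B   read 1 → write 1, move →, go to R
R | 1[B]11111B   read B → write B, move →, go to Q
Q | 1B[1]1111B   read 1 → write 1, move →, go to Q
Q | 1B1[1]111B   read 1 → write 1, move →, go to Q
Q | 1B11[1]11B   read 1 → write 1, move →, go to Q
Q | 1B111[1]1B   read 1 → write 1, move →, go to Q
Q | 1B1111[1]B   read 1 → write 1, move →, go to Q
Q | 1B11111[B]
The non-blank tape span at halt is 1B11111.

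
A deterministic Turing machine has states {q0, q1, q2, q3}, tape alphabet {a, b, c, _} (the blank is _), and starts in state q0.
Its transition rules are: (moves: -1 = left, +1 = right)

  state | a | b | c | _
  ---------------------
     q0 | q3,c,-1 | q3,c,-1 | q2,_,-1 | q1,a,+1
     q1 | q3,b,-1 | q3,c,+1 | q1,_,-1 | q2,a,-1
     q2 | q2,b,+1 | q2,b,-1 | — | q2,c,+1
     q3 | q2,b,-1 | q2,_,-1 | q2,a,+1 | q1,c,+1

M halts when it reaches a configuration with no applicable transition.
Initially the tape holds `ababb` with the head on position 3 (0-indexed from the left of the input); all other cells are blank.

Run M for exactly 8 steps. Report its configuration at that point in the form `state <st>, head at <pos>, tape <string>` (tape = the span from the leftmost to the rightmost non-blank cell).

state q2, head at -1, tape cbbbcb

q0 | _aba[b]b   read b → write c, move -1, go to q3
q3 | _ab[a]cb   read a → write b, move -1, go to q2
q2 | _a[b]bcb   read b → write b, move -1, go to q2
q2 | _[a]bbcb   read a → write b, move +1, go to q2
q2 | _b[b]bcb   read b → write b, move -1, go to q2
q2 | _[b]bbcb   read b → write b, move -1, go to q2
q2 | [_]bbbcb   read _ → write c, move +1, go to q2
q2 | c[b]bbcb   read b → write b, move -1, go to q2
q2 | [c]bbbcb
After 8 steps: state q2, head at -1, tape cbbbcb.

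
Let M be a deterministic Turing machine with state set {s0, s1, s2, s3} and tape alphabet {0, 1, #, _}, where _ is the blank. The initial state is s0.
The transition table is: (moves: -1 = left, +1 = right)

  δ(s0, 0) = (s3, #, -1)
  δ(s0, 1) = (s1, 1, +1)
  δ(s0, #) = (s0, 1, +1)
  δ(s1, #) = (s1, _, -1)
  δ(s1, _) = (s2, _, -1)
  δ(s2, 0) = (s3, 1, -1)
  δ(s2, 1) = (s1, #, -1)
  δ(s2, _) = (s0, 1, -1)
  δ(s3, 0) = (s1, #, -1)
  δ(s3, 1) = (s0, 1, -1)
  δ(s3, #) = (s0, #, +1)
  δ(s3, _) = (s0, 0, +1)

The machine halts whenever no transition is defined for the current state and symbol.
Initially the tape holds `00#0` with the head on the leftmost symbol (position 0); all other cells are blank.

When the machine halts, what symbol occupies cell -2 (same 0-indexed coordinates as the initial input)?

0

s0 | __[0]0#0   read 0 → write #, move -1, go to s3
s3 | _[_]#0#0   read _ → write 0, move +1, go to s0
s0 | _0[#]0#0   read # → write 1, move +1, go to s0
s0 | _01[0]#0   read 0 → write #, move -1, go to s3
s3 | _0[1]##0   read 1 → write 1, move -1, go to s0
s0 | _[0]1##0   read 0 → write #, move -1, go to s3
s3 | [_]#1##0   read _ → write 0, move +1, go to s0
s0 | 0[#]1##0   read # → write 1, move +1, go to s0
s0 | 01[1]##0   read 1 → write 1, move +1, go to s1
s1 | 011[#]#0   read # → write _, move -1, go to s1
s1 | 01[1]_#0
Cell -2 holds 0 when M halts.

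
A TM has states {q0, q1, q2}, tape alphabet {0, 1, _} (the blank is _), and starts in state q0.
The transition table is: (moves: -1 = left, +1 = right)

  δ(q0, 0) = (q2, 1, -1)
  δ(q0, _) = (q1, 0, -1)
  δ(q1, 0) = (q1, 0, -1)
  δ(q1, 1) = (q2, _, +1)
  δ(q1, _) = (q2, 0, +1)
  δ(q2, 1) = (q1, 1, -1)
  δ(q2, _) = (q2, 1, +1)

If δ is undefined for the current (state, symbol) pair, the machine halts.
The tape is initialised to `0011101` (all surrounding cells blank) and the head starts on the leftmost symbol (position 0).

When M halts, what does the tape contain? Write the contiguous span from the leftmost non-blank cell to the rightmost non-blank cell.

state=q0 head=0 tape=__[0]011101   (q0,0)→(q2,1,-1)
state=q2 head=-1 tape=_[_]1011101   (q2,_)→(q2,1,+1)
state=q2 head=0 tape=_1[1]011101   (q2,1)→(q1,1,-1)
state=q1 head=-1 tape=_[1]1011101   (q1,1)→(q2,_,+1)
state=q2 head=0 tape=__[1]011101   (q2,1)→(q1,1,-1)
state=q1 head=-1 tape=_[_]1011101   (q1,_)→(q2,0,+1)
state=q2 head=0 tape=_0[1]011101   (q2,1)→(q1,1,-1)
state=q1 head=-1 tape=_[0]1011101   (q1,0)→(q1,0,-1)
state=q1 head=-2 tape=[_]01011101   (q1,_)→(q2,0,+1)
state=q2 head=-1 tape=0[0]1011101
The non-blank tape span at halt is 001011101.

001011101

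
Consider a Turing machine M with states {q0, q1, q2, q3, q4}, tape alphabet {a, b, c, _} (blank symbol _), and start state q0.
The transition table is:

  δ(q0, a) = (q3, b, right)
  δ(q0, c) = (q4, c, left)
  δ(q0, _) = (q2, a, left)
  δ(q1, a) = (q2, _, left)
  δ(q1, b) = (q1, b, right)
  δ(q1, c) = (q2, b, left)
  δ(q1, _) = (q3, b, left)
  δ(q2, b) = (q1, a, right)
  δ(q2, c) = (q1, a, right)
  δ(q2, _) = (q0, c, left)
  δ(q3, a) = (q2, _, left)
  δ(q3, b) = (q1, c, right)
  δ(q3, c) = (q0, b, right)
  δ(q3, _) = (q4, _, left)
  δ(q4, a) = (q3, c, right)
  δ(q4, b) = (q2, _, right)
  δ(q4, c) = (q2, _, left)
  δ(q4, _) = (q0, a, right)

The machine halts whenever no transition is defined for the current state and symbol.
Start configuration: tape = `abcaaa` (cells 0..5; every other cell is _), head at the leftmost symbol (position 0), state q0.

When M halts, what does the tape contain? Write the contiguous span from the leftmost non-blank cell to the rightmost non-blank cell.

q0 | [a]bcaaa   read a → write b, move right, go to q3
q3 | b[b]caaa   read b → write c, move right, go to q1
q1 | bc[c]aaa   read c → write b, move left, go to q2
q2 | b[c]baaa   read c → write a, move right, go to q1
q1 | ba[b]aaa   read b → write b, move right, go to q1
q1 | bab[a]aa   read a → write _, move left, go to q2
q2 | ba[b]_aa   read b → write a, move right, go to q1
q1 | baa[_]aa   read _ → write b, move left, go to q3
q3 | ba[a]baa   read a → write _, move left, go to q2
q2 | b[a]_baa
The non-blank tape span at halt is ba_baa.

ba_baa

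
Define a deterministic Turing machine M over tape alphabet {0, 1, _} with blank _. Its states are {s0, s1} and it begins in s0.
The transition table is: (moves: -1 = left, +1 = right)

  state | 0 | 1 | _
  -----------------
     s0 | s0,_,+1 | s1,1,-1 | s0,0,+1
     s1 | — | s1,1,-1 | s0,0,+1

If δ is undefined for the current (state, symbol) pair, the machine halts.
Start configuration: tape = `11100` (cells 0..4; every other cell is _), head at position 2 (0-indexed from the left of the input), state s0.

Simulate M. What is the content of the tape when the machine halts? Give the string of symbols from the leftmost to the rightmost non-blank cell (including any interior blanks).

011100

s0 | _11[1]00   read 1 → write 1, move -1, go to s1
s1 | _1[1]100   read 1 → write 1, move -1, go to s1
s1 | _[1]1100   read 1 → write 1, move -1, go to s1
s1 | [_]11100   read _ → write 0, move +1, go to s0
s0 | 0[1]1100   read 1 → write 1, move -1, go to s1
s1 | [0]11100
The non-blank tape span at halt is 011100.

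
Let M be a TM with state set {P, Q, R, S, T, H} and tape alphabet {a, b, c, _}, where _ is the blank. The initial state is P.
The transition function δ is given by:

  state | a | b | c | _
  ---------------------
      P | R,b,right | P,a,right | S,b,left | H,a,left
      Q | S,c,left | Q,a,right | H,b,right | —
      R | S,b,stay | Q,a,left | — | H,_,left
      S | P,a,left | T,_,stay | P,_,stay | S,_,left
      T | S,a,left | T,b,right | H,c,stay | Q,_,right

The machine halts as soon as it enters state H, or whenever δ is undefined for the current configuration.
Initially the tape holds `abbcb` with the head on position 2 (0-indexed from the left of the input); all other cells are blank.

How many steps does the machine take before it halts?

state=P head=2 tape=ab[b]cb   (P,b)→(P,a,right)
state=P head=3 tape=aba[c]b   (P,c)→(S,b,left)
state=S head=2 tape=ab[a]bb   (S,a)→(P,a,left)
state=P head=1 tape=a[b]abb   (P,b)→(P,a,right)
state=P head=2 tape=aa[a]bb   (P,a)→(R,b,right)
state=R head=3 tape=aab[b]b   (R,b)→(Q,a,left)
state=Q head=2 tape=aa[b]ab   (Q,b)→(Q,a,right)
state=Q head=3 tape=aaa[a]b   (Q,a)→(S,c,left)
state=S head=2 tape=aa[a]cb   (S,a)→(P,a,left)
state=P head=1 tape=a[a]acb   (P,a)→(R,b,right)
state=R head=2 tape=ab[a]cb   (R,a)→(S,b,stay)
state=S head=2 tape=ab[b]cb   (S,b)→(T,_,stay)
state=T head=2 tape=ab[_]cb   (T,_)→(Q,_,right)
state=Q head=3 tape=ab_[c]b   (Q,c)→(H,b,right)
state=H head=4 tape=ab_b[b]
M halts after 14 transitions.

14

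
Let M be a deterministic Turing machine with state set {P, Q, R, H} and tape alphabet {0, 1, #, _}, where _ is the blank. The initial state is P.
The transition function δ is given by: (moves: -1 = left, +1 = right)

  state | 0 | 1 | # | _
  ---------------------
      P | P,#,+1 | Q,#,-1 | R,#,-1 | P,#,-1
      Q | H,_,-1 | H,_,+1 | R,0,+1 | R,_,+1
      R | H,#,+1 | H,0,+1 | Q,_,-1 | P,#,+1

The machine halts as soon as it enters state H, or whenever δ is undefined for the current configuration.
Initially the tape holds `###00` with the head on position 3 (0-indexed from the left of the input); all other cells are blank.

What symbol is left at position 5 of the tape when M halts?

P | ###[0]0_   read 0 → write #, move +1, go to P
P | ####[0]_   read 0 → write #, move +1, go to P
P | #####[_]   read _ → write #, move -1, go to P
P | ####[#]#   read # → write #, move -1, go to R
R | ###[#]##   read # → write _, move -1, go to Q
Q | ##[#]_##   read # → write 0, move +1, go to R
R | ##0[_]##   read _ → write #, move +1, go to P
P | ##0#[#]#   read # → write #, move -1, go to R
R | ##0[#]##   read # → write _, move -1, go to Q
Q | ##[0]_##   read 0 → write _, move -1, go to H
H | #[#]__##
Cell 5 holds # when M halts.

#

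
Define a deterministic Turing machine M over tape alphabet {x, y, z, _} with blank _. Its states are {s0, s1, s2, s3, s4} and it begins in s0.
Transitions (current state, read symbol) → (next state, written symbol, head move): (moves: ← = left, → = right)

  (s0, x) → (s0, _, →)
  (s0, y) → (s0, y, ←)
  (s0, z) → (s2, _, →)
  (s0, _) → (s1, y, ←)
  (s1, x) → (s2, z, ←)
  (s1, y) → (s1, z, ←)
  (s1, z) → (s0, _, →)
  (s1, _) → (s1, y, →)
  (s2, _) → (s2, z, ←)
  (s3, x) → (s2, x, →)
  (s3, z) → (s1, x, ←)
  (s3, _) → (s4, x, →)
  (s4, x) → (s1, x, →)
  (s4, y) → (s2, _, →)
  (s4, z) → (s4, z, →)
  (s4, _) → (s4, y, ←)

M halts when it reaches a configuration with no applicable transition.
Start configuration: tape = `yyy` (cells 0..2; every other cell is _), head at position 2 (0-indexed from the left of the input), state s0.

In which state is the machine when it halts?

s0 | ___yy[y]   read y → write y, move ←, go to s0
s0 | ___y[y]y   read y → write y, move ←, go to s0
s0 | ___[y]yy   read y → write y, move ←, go to s0
s0 | __[_]yyy   read _ → write y, move ←, go to s1
s1 | _[_]yyyy   read _ → write y, move →, go to s1
s1 | _y[y]yyy   read y → write z, move ←, go to s1
s1 | _[y]zyyy   read y → write z, move ←, go to s1
s1 | [_]zzyyy   read _ → write y, move →, go to s1
s1 | y[z]zyyy   read z → write _, move →, go to s0
s0 | y_[z]yyy   read z → write _, move →, go to s2
s2 | y__[y]yy
No transition is defined for (s2, y); M halts in state s2.

s2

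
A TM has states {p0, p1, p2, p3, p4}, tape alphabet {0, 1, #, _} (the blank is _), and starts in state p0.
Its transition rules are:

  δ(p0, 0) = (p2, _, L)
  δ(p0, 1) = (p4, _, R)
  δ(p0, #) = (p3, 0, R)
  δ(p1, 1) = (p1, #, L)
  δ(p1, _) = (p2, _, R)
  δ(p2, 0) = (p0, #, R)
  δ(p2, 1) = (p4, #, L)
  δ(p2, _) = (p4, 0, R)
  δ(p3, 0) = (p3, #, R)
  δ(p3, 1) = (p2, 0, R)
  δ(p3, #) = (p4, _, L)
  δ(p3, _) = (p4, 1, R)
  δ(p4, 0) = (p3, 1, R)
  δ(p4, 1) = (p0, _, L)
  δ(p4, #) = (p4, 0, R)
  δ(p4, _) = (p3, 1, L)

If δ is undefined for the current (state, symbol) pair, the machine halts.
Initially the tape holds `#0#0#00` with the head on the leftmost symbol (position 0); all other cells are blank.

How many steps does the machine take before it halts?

27

state=p0 head=0 tape=[#]0#0#00__   (p0,#)→(p3,0,R)
state=p3 head=1 tape=0[0]#0#00__   (p3,0)→(p3,#,R)
state=p3 head=2 tape=0#[#]0#00__   (p3,#)→(p4,_,L)
state=p4 head=1 tape=0[#]_0#00__   (p4,#)→(p4,0,R)
state=p4 head=2 tape=00[_]0#00__   (p4,_)→(p3,1,L)
state=p3 head=1 tape=0[0]10#00__   (p3,0)→(p3,#,R)
state=p3 head=2 tape=0#[1]0#00__   (p3,1)→(p2,0,R)
state=p2 head=3 tape=0#0[0]#00__   (p2,0)→(p0,#,R)
state=p0 head=4 tape=0#0#[#]00__   (p0,#)→(p3,0,R)
state=p3 head=5 tape=0#0#0[0]0__   (p3,0)→(p3,#,R)
state=p3 head=6 tape=0#0#0#[0]__   (p3,0)→(p3,#,R)
state=p3 head=7 tape=0#0#0##[_]_   (p3,_)→(p4,1,R)
state=p4 head=8 tape=0#0#0##1[_]   (p4,_)→(p3,1,L)
state=p3 head=7 tape=0#0#0##[1]1   (p3,1)→(p2,0,R)
state=p2 head=8 tape=0#0#0##0[1]   (p2,1)→(p4,#,L)
state=p4 head=7 tape=0#0#0##[0]#   (p4,0)→(p3,1,R)
state=p3 head=8 tape=0#0#0##1[#]   (p3,#)→(p4,_,L)
state=p4 head=7 tape=0#0#0##[1]_   (p4,1)→(p0,_,L)
state=p0 head=6 tape=0#0#0#[#]__   (p0,#)→(p3,0,R)
state=p3 head=7 tape=0#0#0#0[_]_   (p3,_)→(p4,1,R)
state=p4 head=8 tape=0#0#0#01[_]   (p4,_)→(p3,1,L)
state=p3 head=7 tape=0#0#0#0[1]1   (p3,1)→(p2,0,R)
state=p2 head=8 tape=0#0#0#00[1]   (p2,1)→(p4,#,L)
state=p4 head=7 tape=0#0#0#0[0]#   (p4,0)→(p3,1,R)
state=p3 head=8 tape=0#0#0#01[#]   (p3,#)→(p4,_,L)
state=p4 head=7 tape=0#0#0#0[1]_   (p4,1)→(p0,_,L)
state=p0 head=6 tape=0#0#0#[0]__   (p0,0)→(p2,_,L)
state=p2 head=5 tape=0#0#0[#]___
M halts after 27 transitions.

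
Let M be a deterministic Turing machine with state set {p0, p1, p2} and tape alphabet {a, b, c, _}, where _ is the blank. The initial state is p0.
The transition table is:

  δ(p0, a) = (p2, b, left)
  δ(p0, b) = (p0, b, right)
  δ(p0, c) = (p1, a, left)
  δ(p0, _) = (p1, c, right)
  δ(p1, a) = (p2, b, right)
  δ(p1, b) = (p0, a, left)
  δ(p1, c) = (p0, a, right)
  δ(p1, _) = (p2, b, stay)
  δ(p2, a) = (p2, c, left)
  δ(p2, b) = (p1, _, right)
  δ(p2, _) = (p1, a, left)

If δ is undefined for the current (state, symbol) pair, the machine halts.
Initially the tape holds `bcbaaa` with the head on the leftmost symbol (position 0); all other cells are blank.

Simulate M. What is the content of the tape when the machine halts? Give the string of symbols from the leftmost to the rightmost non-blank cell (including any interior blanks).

p0 | ___[b]cbaaa   read b → write b, move right, go to p0
p0 | ___b[c]baaa   read c → write a, move left, go to p1
p1 | ___[b]abaaa   read b → write a, move left, go to p0
p0 | __[_]aabaaa   read _ → write c, move right, go to p1
p1 | __c[a]abaaa   read a → write b, move right, go to p2
p2 | __cb[a]baaa   read a → write c, move left, go to p2
p2 | __c[b]cbaaa   read b → write _, move right, go to p1
p1 | __c_[c]baaa   read c → write a, move right, go to p0
p0 | __c_a[b]aaa   read b → write b, move right, go to p0
p0 | __c_ab[a]aa   read a → write b, move left, go to p2
p2 | __c_a[b]baa   read b → write _, move right, go to p1
p1 | __c_a_[b]aa   read b → write a, move left, go to p0
p0 | __c_a[_]aaa   read _ → write c, move right, go to p1
p1 | __c_ac[a]aa   read a → write b, move right, go to p2
p2 | __c_acb[a]a   read a → write c, move left, go to p2
p2 | __c_ac[b]ca   read b → write _, move right, go to p1
p1 | __c_ac_[c]a   read c → write a, move right, go to p0
p0 | __c_ac_a[a]   read a → write b, move left, go to p2
p2 | __c_ac_[a]b   read a → write c, move left, go to p2
p2 | __c_ac[_]cb   read _ → write a, move left, go to p1
p1 | __c_a[c]acb   read c → write a, move right, go to p0
p0 | __c_aa[a]cb   read a → write b, move left, go to p2
p2 | __c_a[a]bcb   read a → write c, move left, go to p2
p2 | __c_[a]cbcb   read a → write c, move left, go to p2
p2 | __c[_]ccbcb   read _ → write a, move left, go to p1
p1 | __[c]accbcb   read c → write a, move right, go to p0
p0 | __a[a]ccbcb   read a → write b, move left, go to p2
p2 | __[a]bccbcb   read a → write c, move left, go to p2
p2 | _[_]cbccbcb   read _ → write a, move left, go to p1
p1 | [_]acbccbcb   read _ → write b, move stay, go to p2
p2 | [b]acbccbcb   read b → write _, move right, go to p1
p1 | _[a]cbccbcb   read a → write b, move right, go to p2
p2 | _b[c]bccbcb
The non-blank tape span at halt is bcbccbcb.

bcbccbcb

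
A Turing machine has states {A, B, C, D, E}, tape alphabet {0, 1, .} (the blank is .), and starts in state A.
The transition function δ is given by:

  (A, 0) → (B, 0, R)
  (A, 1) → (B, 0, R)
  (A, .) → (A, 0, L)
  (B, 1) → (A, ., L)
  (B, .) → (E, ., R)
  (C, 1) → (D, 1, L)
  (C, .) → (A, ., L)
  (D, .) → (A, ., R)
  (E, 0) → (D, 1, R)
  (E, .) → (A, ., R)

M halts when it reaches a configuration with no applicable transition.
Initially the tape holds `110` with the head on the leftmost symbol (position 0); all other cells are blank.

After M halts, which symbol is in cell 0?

state=A head=0 tape=[1]10..   (A,1)→(B,0,R)
state=B head=1 tape=0[1]0..   (B,1)→(A,.,L)
state=A head=0 tape=[0].0..   (A,0)→(B,0,R)
state=B head=1 tape=0[.]0..   (B,.)→(E,.,R)
state=E head=2 tape=0.[0]..   (E,0)→(D,1,R)
state=D head=3 tape=0.1[.].   (D,.)→(A,.,R)
state=A head=4 tape=0.1.[.]   (A,.)→(A,0,L)
state=A head=3 tape=0.1[.]0   (A,.)→(A,0,L)
state=A head=2 tape=0.[1]00   (A,1)→(B,0,R)
state=B head=3 tape=0.0[0]0
Cell 0 holds 0 when M halts.

0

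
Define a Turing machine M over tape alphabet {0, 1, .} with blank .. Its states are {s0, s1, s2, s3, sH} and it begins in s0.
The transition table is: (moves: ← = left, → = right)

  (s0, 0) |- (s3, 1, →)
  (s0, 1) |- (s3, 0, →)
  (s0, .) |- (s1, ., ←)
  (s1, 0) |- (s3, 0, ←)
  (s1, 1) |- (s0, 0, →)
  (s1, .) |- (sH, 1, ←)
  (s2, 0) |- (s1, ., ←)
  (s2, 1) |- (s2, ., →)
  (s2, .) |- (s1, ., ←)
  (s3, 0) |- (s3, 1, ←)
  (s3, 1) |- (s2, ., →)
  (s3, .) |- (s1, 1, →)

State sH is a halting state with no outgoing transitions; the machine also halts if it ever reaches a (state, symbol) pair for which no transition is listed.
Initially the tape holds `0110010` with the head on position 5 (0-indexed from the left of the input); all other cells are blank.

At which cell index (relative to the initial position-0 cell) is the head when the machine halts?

5

state=s0 head=5 tape=01100[1]0.   (s0,1)→(s3,0,→)
state=s3 head=6 tape=011000[0].   (s3,0)→(s3,1,←)
state=s3 head=5 tape=01100[0]1.   (s3,0)→(s3,1,←)
state=s3 head=4 tape=0110[0]11.   (s3,0)→(s3,1,←)
state=s3 head=3 tape=011[0]111.   (s3,0)→(s3,1,←)
state=s3 head=2 tape=01[1]1111.   (s3,1)→(s2,.,→)
state=s2 head=3 tape=01.[1]111.   (s2,1)→(s2,.,→)
state=s2 head=4 tape=01..[1]11.   (s2,1)→(s2,.,→)
state=s2 head=5 tape=01...[1]1.   (s2,1)→(s2,.,→)
state=s2 head=6 tape=01....[1].   (s2,1)→(s2,.,→)
state=s2 head=7 tape=01.....[.]   (s2,.)→(s1,.,←)
state=s1 head=6 tape=01....[.].   (s1,.)→(sH,1,←)
state=sH head=5 tape=01...[.]1.
At halt the head is at cell 5.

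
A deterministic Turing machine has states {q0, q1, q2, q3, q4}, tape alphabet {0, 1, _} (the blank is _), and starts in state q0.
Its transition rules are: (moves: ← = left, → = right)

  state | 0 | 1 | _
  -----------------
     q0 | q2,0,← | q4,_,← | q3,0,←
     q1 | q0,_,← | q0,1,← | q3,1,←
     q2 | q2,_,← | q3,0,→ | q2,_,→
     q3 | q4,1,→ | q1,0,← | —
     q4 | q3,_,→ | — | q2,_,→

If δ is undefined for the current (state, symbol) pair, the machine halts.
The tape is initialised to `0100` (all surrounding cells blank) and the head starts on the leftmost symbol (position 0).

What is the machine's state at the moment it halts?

q3

state=q0 head=0 tape=_[0]100_   (q0,0)→(q2,0,←)
state=q2 head=-1 tape=[_]0100_   (q2,_)→(q2,_,→)
state=q2 head=0 tape=_[0]100_   (q2,0)→(q2,_,←)
state=q2 head=-1 tape=[_]_100_   (q2,_)→(q2,_,→)
state=q2 head=0 tape=_[_]100_   (q2,_)→(q2,_,→)
state=q2 head=1 tape=__[1]00_   (q2,1)→(q3,0,→)
state=q3 head=2 tape=__0[0]0_   (q3,0)→(q4,1,→)
state=q4 head=3 tape=__01[0]_   (q4,0)→(q3,_,→)
state=q3 head=4 tape=__01_[_]
No transition is defined for (q3, _); M halts in state q3.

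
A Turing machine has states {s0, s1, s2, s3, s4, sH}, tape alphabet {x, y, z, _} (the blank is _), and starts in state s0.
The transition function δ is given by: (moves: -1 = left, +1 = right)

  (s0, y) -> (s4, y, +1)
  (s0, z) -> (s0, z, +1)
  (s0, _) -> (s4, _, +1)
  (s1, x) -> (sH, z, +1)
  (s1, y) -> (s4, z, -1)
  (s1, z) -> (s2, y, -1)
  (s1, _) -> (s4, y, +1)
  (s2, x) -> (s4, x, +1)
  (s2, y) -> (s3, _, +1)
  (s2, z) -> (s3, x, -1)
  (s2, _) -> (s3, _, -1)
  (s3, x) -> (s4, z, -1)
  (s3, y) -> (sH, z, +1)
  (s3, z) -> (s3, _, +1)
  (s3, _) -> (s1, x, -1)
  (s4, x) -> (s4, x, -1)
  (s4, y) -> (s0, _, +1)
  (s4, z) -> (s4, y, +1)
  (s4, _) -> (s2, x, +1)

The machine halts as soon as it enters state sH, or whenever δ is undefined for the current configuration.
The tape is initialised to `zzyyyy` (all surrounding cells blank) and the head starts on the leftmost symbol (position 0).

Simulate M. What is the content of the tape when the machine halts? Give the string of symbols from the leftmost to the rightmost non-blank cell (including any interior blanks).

zzy__zxx

s0 | [z]zyyyy___   read z → write z, move +1, go to s0
s0 | z[z]yyyy___   read z → write z, move +1, go to s0
s0 | zz[y]yyy___   read y → write y, move +1, go to s4
s4 | zzy[y]yy___   read y → write _, move +1, go to s0
s0 | zzy_[y]y___   read y → write y, move +1, go to s4
s4 | zzy_y[y]___   read y → write _, move +1, go to s0
s0 | zzy_y_[_]__   read _ → write _, move +1, go to s4
s4 | zzy_y__[_]_   read _ → write x, move +1, go to s2
s2 | zzy_y__x[_]   read _ → write _, move -1, go to s3
s3 | zzy_y__[x]_   read x → write z, move -1, go to s4
s4 | zzy_y_[_]z_   read _ → write x, move +1, go to s2
s2 | zzy_y_x[z]_   read z → write x, move -1, go to s3
s3 | zzy_y_[x]x_   read x → write z, move -1, go to s4
s4 | zzy_y[_]zx_   read _ → write x, move +1, go to s2
s2 | zzy_yx[z]x_   read z → write x, move -1, go to s3
s3 | zzy_y[x]xx_   read x → write z, move -1, go to s4
s4 | zzy_[y]zxx_   read y → write _, move +1, go to s0
s0 | zzy__[z]xx_   read z → write z, move +1, go to s0
s0 | zzy__z[x]x_
The non-blank tape span at halt is zzy__zxx.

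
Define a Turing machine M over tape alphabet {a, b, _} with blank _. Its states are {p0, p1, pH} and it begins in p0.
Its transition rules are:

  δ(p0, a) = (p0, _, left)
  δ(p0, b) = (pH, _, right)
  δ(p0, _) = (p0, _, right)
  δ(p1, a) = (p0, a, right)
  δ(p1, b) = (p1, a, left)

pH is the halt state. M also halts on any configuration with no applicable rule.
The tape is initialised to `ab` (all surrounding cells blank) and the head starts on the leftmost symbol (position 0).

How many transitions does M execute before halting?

state=p0 head=0 tape=_[a]b_   (p0,a)→(p0,_,left)
state=p0 head=-1 tape=[_]_b_   (p0,_)→(p0,_,right)
state=p0 head=0 tape=_[_]b_   (p0,_)→(p0,_,right)
state=p0 head=1 tape=__[b]_   (p0,b)→(pH,_,right)
state=pH head=2 tape=___[_]
M halts after 4 transitions.

4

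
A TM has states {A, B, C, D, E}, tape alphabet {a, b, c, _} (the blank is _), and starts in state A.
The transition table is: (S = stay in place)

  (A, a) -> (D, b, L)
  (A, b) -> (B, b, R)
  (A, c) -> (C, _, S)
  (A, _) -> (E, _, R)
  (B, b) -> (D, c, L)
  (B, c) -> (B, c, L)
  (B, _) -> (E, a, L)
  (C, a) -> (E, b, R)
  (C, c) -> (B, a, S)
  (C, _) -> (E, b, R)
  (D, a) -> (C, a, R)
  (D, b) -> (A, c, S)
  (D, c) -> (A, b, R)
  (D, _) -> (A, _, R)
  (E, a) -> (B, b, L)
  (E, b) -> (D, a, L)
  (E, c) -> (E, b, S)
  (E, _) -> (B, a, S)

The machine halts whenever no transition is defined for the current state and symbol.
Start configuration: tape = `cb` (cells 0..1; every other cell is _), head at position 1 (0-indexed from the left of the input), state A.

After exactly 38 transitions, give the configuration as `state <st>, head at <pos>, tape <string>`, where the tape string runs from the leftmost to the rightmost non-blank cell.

state=A head=1 tape=_c[b]_   (A,b)→(B,b,R)
state=B head=2 tape=_cb[_]   (B,_)→(E,a,L)
state=E head=1 tape=_c[b]a   (E,b)→(D,a,L)
state=D head=0 tape=_[c]aa   (D,c)→(A,b,R)
state=A head=1 tape=_b[a]a   (A,a)→(D,b,L)
state=D head=0 tape=_[b]ba   (D,b)→(A,c,S)
state=A head=0 tape=_[c]ba   (A,c)→(C,_,S)
state=C head=0 tape=_[_]ba   (C,_)→(E,b,R)
state=E head=1 tape=_b[b]a   (E,b)→(D,a,L)
state=D head=0 tape=_[b]aa   (D,b)→(A,c,S)
state=A head=0 tape=_[c]aa   (A,c)→(C,_,S)
state=C head=0 tape=_[_]aa   (C,_)→(E,b,R)
state=E head=1 tape=_b[a]a   (E,a)→(B,b,L)
state=B head=0 tape=_[b]ba   (B,b)→(D,c,L)
state=D head=-1 tape=[_]cba   (D,_)→(A,_,R)
state=A head=0 tape=_[c]ba   (A,c)→(C,_,S)
state=C head=0 tape=_[_]ba   (C,_)→(E,b,R)
state=E head=1 tape=_b[b]a   (E,b)→(D,a,L)
state=D head=0 tape=_[b]aa   (D,b)→(A,c,S)
state=A head=0 tape=_[c]aa   (A,c)→(C,_,S)
state=C head=0 tape=_[_]aa   (C,_)→(E,b,R)
state=E head=1 tape=_b[a]a   (E,a)→(B,b,L)
state=B head=0 tape=_[b]ba   (B,b)→(D,c,L)
state=D head=-1 tape=[_]cba   (D,_)→(A,_,R)
state=A head=0 tape=_[c]ba   (A,c)→(C,_,S)
state=C head=0 tape=_[_]ba   (C,_)→(E,b,R)
state=E head=1 tape=_b[b]a   (E,b)→(D,a,L)
state=D head=0 tape=_[b]aa   (D,b)→(A,c,S)
state=A head=0 tape=_[c]aa   (A,c)→(C,_,S)
state=C head=0 tape=_[_]aa   (C,_)→(E,b,R)
state=E head=1 tape=_b[a]a   (E,a)→(B,b,L)
state=B head=0 tape=_[b]ba   (B,b)→(D,c,L)
state=D head=-1 tape=[_]cba   (D,_)→(A,_,R)
state=A head=0 tape=_[c]ba   (A,c)→(C,_,S)
state=C head=0 tape=_[_]ba   (C,_)→(E,b,R)
state=E head=1 tape=_b[b]a   (E,b)→(D,a,L)
state=D head=0 tape=_[b]aa   (D,b)→(A,c,S)
state=A head=0 tape=_[c]aa   (A,c)→(C,_,S)
state=C head=0 tape=_[_]aa
After 38 steps: state C, head at 0, tape aa.

state C, head at 0, tape aa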